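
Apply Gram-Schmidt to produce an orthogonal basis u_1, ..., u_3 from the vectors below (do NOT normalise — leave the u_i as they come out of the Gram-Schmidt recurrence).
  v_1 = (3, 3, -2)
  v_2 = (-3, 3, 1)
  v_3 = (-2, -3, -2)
Orthogonal basis:
  u_1 = (3, 3, -2)
  u_2 = (-30/11, 36/11, 9/11)
  u_3 = (-63/46, -21/46, -63/23)

Apply the Gram-Schmidt recurrence
  u_1 = v_1
  u_i = v_i − Σ_{j<i} ((v_i · u_j) / (u_j · u_j)) · u_j.

Step by step this gives:
  u_1 = (3, 3, -2)
  u_2 = (-30/11, 36/11, 9/11)
  u_3 = (-63/46, -21/46, -63/23)

Orthogonality check:
  u_2 · u_1 = 0 (should be 0)
  u_3 · u_1 = 0 (should be 0)
  u_3 · u_2 = 0 (should be 0)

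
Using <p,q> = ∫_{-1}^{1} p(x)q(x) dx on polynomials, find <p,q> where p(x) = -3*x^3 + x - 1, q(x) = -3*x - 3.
<p,q> = 38/5

Expand the product: p(x)·q(x) = 9*x^4 + 9*x^3 - 3*x^2 + 3.
∫_{-1}^{1} of each monomial x^k gives [2/(k+1) if k even, 0 if k odd]. Integrating term-by-term (or equivalently evaluating the antiderivative F(x) = 9*x^5/5 + 9*x^4/4 - x^3 + 3*x at the endpoints):
  F(1) − F(−1) = 121/20 − (-31/20) = 38/5.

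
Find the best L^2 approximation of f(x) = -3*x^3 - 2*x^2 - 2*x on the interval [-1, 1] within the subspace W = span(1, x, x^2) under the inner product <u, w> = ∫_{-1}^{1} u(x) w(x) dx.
g(x) = -2*x^2 - 19*x/5

The best approximation g ∈ W is the orthogonal projection of f onto W. Writing g = a_0 + a_1 x + a_2 x^2, the coefficients solve the normal equations G · a = b where
  G_{ij} = <φ_i, φ_j> and b_i = <f, φ_i>, with φ_0 = 1, φ_1 = x, φ_2 = x^2.
G =
  [2, 0, 2/3]
  [0, 2/3, 0]
  [2/3, 0, 2/5],
b = (-4/3, -38/15, -4/5).
Solving gives a_0 = 0, a_1 = -19/5, a_2 = -2, so
  g(x) = -2*x^2 - 19*x/5.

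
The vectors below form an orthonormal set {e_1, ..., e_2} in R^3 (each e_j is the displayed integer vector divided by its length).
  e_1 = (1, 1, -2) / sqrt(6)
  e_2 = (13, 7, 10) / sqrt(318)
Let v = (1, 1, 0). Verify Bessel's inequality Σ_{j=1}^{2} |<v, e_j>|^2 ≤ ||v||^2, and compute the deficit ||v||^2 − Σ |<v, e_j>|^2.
Σ |<v, e_j>|^2 = 102/53; ||v||^2 = 2; deficit = 4/53

Write each e_j = u_j / sqrt(<u_j, u_j>) where u_j is the displayed integer vector. Then <v, e_j> = <v, u_j> / sqrt(<u_j, u_j>), so |<v, e_j>|^2 = <v, u_j>^2 / <u_j, u_j>.
Coefficients: <v, e_1> = 2/sqrt(6), <v, e_2> = 20/sqrt(318).
Square and sum: Σ |<v, e_j>|^2 = 102/53.
Compute ||v||^2 = v·v = 2.
Deficit = 2 − 102/53 = 4/53 ≥ 0, confirming Bessel's inequality. (The deficit equals ||v − Σ <v,e_j> e_j||^2, the squared distance from v to span{e_j}.)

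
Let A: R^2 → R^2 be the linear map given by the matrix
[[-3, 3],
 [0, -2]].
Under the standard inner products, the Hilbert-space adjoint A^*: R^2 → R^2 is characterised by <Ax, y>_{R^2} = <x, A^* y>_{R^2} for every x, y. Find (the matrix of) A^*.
A^* = A^T =
[[-3, 0],
 [3, -2]]

For real matrices with standard dot products, the defining identity <Ax, y> = <x, A^* y> gives (Ax)^T y = x^T (A^*) y, i.e. x^T A^T y = x^T (A^*) y. Since this holds for all x, y, we must have A^* = A^T. Therefore
A^* =
[[-3, 0],
 [3, -2]].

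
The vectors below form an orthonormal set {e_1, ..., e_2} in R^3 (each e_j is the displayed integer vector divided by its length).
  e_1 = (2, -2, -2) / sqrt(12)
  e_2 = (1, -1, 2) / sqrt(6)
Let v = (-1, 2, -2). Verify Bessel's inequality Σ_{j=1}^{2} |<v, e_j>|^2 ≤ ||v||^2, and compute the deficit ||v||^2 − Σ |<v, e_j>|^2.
Σ |<v, e_j>|^2 = 17/2; ||v||^2 = 9; deficit = 1/2

Write each e_j = u_j / sqrt(<u_j, u_j>) where u_j is the displayed integer vector. Then <v, e_j> = <v, u_j> / sqrt(<u_j, u_j>), so |<v, e_j>|^2 = <v, u_j>^2 / <u_j, u_j>.
Coefficients: <v, e_1> = -2/sqrt(12), <v, e_2> = -7/sqrt(6).
Square and sum: Σ |<v, e_j>|^2 = 17/2.
Compute ||v||^2 = v·v = 9.
Deficit = 9 − 17/2 = 1/2 ≥ 0, confirming Bessel's inequality. (The deficit equals ||v − Σ <v,e_j> e_j||^2, the squared distance from v to span{e_j}.)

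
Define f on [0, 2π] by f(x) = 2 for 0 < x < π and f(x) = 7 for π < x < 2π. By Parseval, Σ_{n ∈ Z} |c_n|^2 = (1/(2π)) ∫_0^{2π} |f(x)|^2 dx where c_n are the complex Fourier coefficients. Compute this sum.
Σ |c_n|^2 = 53/2

Parseval equates the L^2 energy of f (normalised by 1/(2π)) with the ℓ^2 sum of its Fourier coefficients: (1/(2π)) ∫_0^{2π} |f|^2 = Σ |c_n|^2.
Compute the left side: (1/(2π)) [∫_0^π 2^2 dx + ∫_π^{2π} 7^2 dx] = (1/(2π)) · (4π + 49π) = (4 + 49)/2 = 53/2.
So Σ_{n ∈ Z} |c_n|^2 = 53/2.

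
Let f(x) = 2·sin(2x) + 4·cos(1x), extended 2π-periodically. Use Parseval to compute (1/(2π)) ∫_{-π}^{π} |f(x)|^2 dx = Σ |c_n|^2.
Σ |c_n|^2 = 10

Expand |f|^2 and use orthogonality of {sin(nx), cos(mx)} on [-π, π]:
  ∫_{-π}^{π} sin(nx)^2 dx = π, ∫ cos(mx)^2 dx = π, and cross terms integrate to 0.
So ∫_{-π}^{π} f(x)^2 dx = 2^2 · π + 4^2 · π = (4 + 16)π.
Divide by 2π: (4 + 16)/2 = 10.
By Parseval, this equals Σ |c_n|^2.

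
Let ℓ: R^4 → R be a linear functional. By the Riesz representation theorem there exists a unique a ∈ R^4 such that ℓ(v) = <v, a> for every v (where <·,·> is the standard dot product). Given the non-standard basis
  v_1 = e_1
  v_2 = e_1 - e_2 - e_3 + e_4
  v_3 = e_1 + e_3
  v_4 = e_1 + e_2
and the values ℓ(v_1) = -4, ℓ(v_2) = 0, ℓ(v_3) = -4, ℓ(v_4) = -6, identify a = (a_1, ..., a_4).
a = (-4, -2, 0, 2)

Write a = (a_1, ..., a_4) in the standard basis. For each basis vector v_i, ℓ(v_i) = <v_i, a> is a linear equation in the a_j's. Collect the n equations into a matrix system V a = ℓ, where row i of V is v_i (expressed in the standard basis). Since V is invertible (lower-triangular with 1s on the diagonal, up to permutation), solve by back-substitution:
  V =
[[1, 0, 0, 0],
 [1, -1, -1, 1],
 [1, 0, 1, 0],
 [1, 1, 0, 0]]
  V a = (-4, 0, -4, -6)
Solving gives a = (-4, -2, 0, 2).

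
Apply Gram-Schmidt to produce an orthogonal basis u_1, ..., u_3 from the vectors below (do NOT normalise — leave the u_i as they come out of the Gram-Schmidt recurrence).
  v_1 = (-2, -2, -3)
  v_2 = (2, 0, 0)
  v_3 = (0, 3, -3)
Orthogonal basis:
  u_1 = (-2, -2, -3)
  u_2 = (26/17, -8/17, -12/17)
  u_3 = (0, 45/13, -30/13)

Apply the Gram-Schmidt recurrence
  u_1 = v_1
  u_i = v_i − Σ_{j<i} ((v_i · u_j) / (u_j · u_j)) · u_j.

Step by step this gives:
  u_1 = (-2, -2, -3)
  u_2 = (26/17, -8/17, -12/17)
  u_3 = (0, 45/13, -30/13)

Orthogonality check:
  u_2 · u_1 = 0 (should be 0)
  u_3 · u_1 = 0 (should be 0)
  u_3 · u_2 = 0 (should be 0)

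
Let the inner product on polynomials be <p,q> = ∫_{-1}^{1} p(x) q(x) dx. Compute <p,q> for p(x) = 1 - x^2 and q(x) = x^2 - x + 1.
<p,q> = 8/5

Expand the product: p(x)·q(x) = -x^4 + x^3 - x + 1.
∫_{-1}^{1} of each monomial x^k gives [2/(k+1) if k even, 0 if k odd]. Integrating term-by-term (or equivalently evaluating the antiderivative F(x) = -x^5/5 + x^4/4 - x^2/2 + x at the endpoints):
  F(1) − F(−1) = 11/20 − (-21/20) = 8/5.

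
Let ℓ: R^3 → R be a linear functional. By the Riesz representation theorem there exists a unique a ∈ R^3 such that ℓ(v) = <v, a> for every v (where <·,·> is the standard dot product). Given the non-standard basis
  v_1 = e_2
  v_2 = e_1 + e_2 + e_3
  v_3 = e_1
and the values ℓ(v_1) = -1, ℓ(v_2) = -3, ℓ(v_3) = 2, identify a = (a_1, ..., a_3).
a = (2, -1, -4)

Write a = (a_1, ..., a_3) in the standard basis. For each basis vector v_i, ℓ(v_i) = <v_i, a> is a linear equation in the a_j's. Collect the n equations into a matrix system V a = ℓ, where row i of V is v_i (expressed in the standard basis). Since V is invertible (lower-triangular with 1s on the diagonal, up to permutation), solve by back-substitution:
  V =
[[0, 1, 0],
 [1, 1, 1],
 [1, 0, 0]]
  V a = (-1, -3, 2)
Solving gives a = (2, -1, -4).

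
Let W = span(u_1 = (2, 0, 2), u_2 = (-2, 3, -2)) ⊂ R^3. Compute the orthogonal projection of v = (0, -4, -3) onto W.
proj_W(v) = (-3/2, -4, -3/2)

Set up U = [u_1 | ... | u_2] ∈ R^(3×2). The projector onto W = col(U) is P = U (U^T U)^(-1) U^T.
Compute U^T U =
  [8, -8]
  [-8, 17],
and U^T v = (-6, -6).
Solve U^T U · c = U^T v for the coefficients: c = (-25/12, -4/3). The projection is proj_W(v) = U c.
Check: (v - proj_W(v)) · u_1 = 0  (should be 0).
Check: (v - proj_W(v)) · u_2 = 0  (should be 0).
Result: proj_W(v) = (-3/2, -4, -3/2).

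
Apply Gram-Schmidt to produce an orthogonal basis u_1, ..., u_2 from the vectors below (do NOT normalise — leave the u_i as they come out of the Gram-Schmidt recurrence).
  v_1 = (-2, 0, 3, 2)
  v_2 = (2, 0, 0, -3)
Orthogonal basis:
  u_1 = (-2, 0, 3, 2)
  u_2 = (14/17, 0, 30/17, -31/17)

Apply the Gram-Schmidt recurrence
  u_1 = v_1
  u_i = v_i − Σ_{j<i} ((v_i · u_j) / (u_j · u_j)) · u_j.

Step by step this gives:
  u_1 = (-2, 0, 3, 2)
  u_2 = (14/17, 0, 30/17, -31/17)

Orthogonality check:
  u_2 · u_1 = 0 (should be 0)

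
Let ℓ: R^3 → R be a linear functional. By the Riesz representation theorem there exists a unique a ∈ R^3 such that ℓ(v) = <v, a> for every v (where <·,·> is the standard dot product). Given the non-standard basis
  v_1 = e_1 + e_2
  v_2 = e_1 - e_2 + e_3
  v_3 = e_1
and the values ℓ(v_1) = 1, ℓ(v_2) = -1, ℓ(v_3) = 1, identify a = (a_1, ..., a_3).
a = (1, 0, -2)

Write a = (a_1, ..., a_3) in the standard basis. For each basis vector v_i, ℓ(v_i) = <v_i, a> is a linear equation in the a_j's. Collect the n equations into a matrix system V a = ℓ, where row i of V is v_i (expressed in the standard basis). Since V is invertible (lower-triangular with 1s on the diagonal, up to permutation), solve by back-substitution:
  V =
[[1, 1, 0],
 [1, -1, 1],
 [1, 0, 0]]
  V a = (1, -1, 1)
Solving gives a = (1, 0, -2).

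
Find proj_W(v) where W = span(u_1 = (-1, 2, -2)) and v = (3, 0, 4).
proj_W(v) = (11/9, -22/9, 22/9)

Set up U = [u_1 | ... | u_1] ∈ R^(3×1). The projector onto W = col(U) is P = U (U^T U)^(-1) U^T.
Compute U^T U =
  [9],
and U^T v = (-11).
Solve U^T U · c = U^T v for the coefficients: c = (-11/9). The projection is proj_W(v) = U c.
Check: (v - proj_W(v)) · u_1 = 0  (should be 0).
Result: proj_W(v) = (11/9, -22/9, 22/9).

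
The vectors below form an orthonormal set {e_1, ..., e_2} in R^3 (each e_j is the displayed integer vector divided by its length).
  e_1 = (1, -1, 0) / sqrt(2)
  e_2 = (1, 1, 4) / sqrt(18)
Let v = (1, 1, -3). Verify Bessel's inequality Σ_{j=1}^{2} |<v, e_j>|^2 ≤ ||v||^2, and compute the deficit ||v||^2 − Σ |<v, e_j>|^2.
Σ |<v, e_j>|^2 = 50/9; ||v||^2 = 11; deficit = 49/9

Write each e_j = u_j / sqrt(<u_j, u_j>) where u_j is the displayed integer vector. Then <v, e_j> = <v, u_j> / sqrt(<u_j, u_j>), so |<v, e_j>|^2 = <v, u_j>^2 / <u_j, u_j>.
Coefficients: <v, e_1> = 0/sqrt(2), <v, e_2> = -10/sqrt(18).
Square and sum: Σ |<v, e_j>|^2 = 50/9.
Compute ||v||^2 = v·v = 11.
Deficit = 11 − 50/9 = 49/9 ≥ 0, confirming Bessel's inequality. (The deficit equals ||v − Σ <v,e_j> e_j||^2, the squared distance from v to span{e_j}.)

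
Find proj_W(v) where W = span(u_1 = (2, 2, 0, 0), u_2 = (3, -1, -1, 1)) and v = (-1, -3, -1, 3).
proj_W(v) = (-2/5, -18/5, -4/5, 4/5)

Set up U = [u_1 | ... | u_2] ∈ R^(4×2). The projector onto W = col(U) is P = U (U^T U)^(-1) U^T.
Compute U^T U =
  [8, 4]
  [4, 12],
and U^T v = (-8, 4).
Solve U^T U · c = U^T v for the coefficients: c = (-7/5, 4/5). The projection is proj_W(v) = U c.
Check: (v - proj_W(v)) · u_1 = 0  (should be 0).
Check: (v - proj_W(v)) · u_2 = 0  (should be 0).
Result: proj_W(v) = (-2/5, -18/5, -4/5, 4/5).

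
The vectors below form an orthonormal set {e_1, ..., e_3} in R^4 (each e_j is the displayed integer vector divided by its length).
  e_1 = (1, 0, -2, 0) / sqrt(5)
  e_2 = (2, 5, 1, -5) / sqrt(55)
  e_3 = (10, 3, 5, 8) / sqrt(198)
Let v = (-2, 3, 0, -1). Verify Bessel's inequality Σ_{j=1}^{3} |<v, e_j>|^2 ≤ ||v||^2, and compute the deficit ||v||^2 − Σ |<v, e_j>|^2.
Σ |<v, e_j>|^2 = 131/18; ||v||^2 = 14; deficit = 121/18

Write each e_j = u_j / sqrt(<u_j, u_j>) where u_j is the displayed integer vector. Then <v, e_j> = <v, u_j> / sqrt(<u_j, u_j>), so |<v, e_j>|^2 = <v, u_j>^2 / <u_j, u_j>.
Coefficients: <v, e_1> = -2/sqrt(5), <v, e_2> = 16/sqrt(55), <v, e_3> = -19/sqrt(198).
Square and sum: Σ |<v, e_j>|^2 = 131/18.
Compute ||v||^2 = v·v = 14.
Deficit = 14 − 131/18 = 121/18 ≥ 0, confirming Bessel's inequality. (The deficit equals ||v − Σ <v,e_j> e_j||^2, the squared distance from v to span{e_j}.)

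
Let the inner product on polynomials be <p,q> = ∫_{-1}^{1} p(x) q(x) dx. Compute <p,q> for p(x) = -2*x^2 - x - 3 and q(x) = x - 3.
<p,q> = 64/3

Expand the product: p(x)·q(x) = -2*x^3 + 5*x^2 + 9.
∫_{-1}^{1} of each monomial x^k gives [2/(k+1) if k even, 0 if k odd]. Integrating term-by-term (or equivalently evaluating the antiderivative F(x) = -x^4/2 + 5*x^3/3 + 9*x at the endpoints):
  F(1) − F(−1) = 61/6 − (-67/6) = 64/3.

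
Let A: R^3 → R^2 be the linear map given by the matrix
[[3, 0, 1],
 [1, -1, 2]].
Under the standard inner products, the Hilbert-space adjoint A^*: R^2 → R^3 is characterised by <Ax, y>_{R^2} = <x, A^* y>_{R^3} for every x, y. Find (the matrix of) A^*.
A^* = A^T =
[[3, 1],
 [0, -1],
 [1, 2]]

For real matrices with standard dot products, the defining identity <Ax, y> = <x, A^* y> gives (Ax)^T y = x^T (A^*) y, i.e. x^T A^T y = x^T (A^*) y. Since this holds for all x, y, we must have A^* = A^T. Therefore
A^* =
[[3, 1],
 [0, -1],
 [1, 2]].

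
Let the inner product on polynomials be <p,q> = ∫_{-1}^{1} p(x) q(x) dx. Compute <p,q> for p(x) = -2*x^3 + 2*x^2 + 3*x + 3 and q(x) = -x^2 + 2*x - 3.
<p,q> = -112/5

Expand the product: p(x)·q(x) = 2*x^5 - 6*x^4 + 7*x^3 - 3*x^2 - 3*x - 9.
∫_{-1}^{1} of each monomial x^k gives [2/(k+1) if k even, 0 if k odd]. Integrating term-by-term (or equivalently evaluating the antiderivative F(x) = x^6/3 - 6*x^5/5 + 7*x^4/4 - x^3 - 3*x^2/2 - 9*x at the endpoints):
  F(1) − F(−1) = -637/60 − (707/60) = -112/5.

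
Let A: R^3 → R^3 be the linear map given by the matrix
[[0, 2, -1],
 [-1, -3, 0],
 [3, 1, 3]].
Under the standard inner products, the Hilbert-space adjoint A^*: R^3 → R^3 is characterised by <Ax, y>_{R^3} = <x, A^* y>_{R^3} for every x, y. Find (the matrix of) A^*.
A^* = A^T =
[[0, -1, 3],
 [2, -3, 1],
 [-1, 0, 3]]

For real matrices with standard dot products, the defining identity <Ax, y> = <x, A^* y> gives (Ax)^T y = x^T (A^*) y, i.e. x^T A^T y = x^T (A^*) y. Since this holds for all x, y, we must have A^* = A^T. Therefore
A^* =
[[0, -1, 3],
 [2, -3, 1],
 [-1, 0, 3]].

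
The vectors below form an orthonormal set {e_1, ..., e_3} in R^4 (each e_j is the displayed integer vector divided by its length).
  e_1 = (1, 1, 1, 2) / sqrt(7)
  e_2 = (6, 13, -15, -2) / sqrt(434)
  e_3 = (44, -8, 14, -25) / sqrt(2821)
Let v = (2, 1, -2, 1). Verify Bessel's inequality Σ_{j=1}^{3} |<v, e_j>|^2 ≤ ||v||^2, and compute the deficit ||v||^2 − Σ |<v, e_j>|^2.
Σ |<v, e_j>|^2 = 1459/182; ||v||^2 = 10; deficit = 361/182

Write each e_j = u_j / sqrt(<u_j, u_j>) where u_j is the displayed integer vector. Then <v, e_j> = <v, u_j> / sqrt(<u_j, u_j>), so |<v, e_j>|^2 = <v, u_j>^2 / <u_j, u_j>.
Coefficients: <v, e_1> = 3/sqrt(7), <v, e_2> = 53/sqrt(434), <v, e_3> = 27/sqrt(2821).
Square and sum: Σ |<v, e_j>|^2 = 1459/182.
Compute ||v||^2 = v·v = 10.
Deficit = 10 − 1459/182 = 361/182 ≥ 0, confirming Bessel's inequality. (The deficit equals ||v − Σ <v,e_j> e_j||^2, the squared distance from v to span{e_j}.)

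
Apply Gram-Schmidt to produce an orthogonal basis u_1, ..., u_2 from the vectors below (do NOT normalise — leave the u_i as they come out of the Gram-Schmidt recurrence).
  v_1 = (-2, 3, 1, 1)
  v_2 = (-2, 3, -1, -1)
Orthogonal basis:
  u_1 = (-2, 3, 1, 1)
  u_2 = (-8/15, 4/5, -26/15, -26/15)

Apply the Gram-Schmidt recurrence
  u_1 = v_1
  u_i = v_i − Σ_{j<i} ((v_i · u_j) / (u_j · u_j)) · u_j.

Step by step this gives:
  u_1 = (-2, 3, 1, 1)
  u_2 = (-8/15, 4/5, -26/15, -26/15)

Orthogonality check:
  u_2 · u_1 = 0 (should be 0)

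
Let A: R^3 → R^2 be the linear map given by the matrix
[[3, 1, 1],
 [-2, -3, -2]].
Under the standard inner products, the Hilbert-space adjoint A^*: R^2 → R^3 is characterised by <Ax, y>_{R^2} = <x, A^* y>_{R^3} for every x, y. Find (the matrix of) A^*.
A^* = A^T =
[[3, -2],
 [1, -3],
 [1, -2]]

For real matrices with standard dot products, the defining identity <Ax, y> = <x, A^* y> gives (Ax)^T y = x^T (A^*) y, i.e. x^T A^T y = x^T (A^*) y. Since this holds for all x, y, we must have A^* = A^T. Therefore
A^* =
[[3, -2],
 [1, -3],
 [1, -2]].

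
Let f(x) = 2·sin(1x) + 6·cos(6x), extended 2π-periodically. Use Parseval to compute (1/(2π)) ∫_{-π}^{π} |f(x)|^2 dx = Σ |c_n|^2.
Σ |c_n|^2 = 20

Expand |f|^2 and use orthogonality of {sin(nx), cos(mx)} on [-π, π]:
  ∫_{-π}^{π} sin(nx)^2 dx = π, ∫ cos(mx)^2 dx = π, and cross terms integrate to 0.
So ∫_{-π}^{π} f(x)^2 dx = 2^2 · π + 6^2 · π = (4 + 36)π.
Divide by 2π: (4 + 36)/2 = 20.
By Parseval, this equals Σ |c_n|^2.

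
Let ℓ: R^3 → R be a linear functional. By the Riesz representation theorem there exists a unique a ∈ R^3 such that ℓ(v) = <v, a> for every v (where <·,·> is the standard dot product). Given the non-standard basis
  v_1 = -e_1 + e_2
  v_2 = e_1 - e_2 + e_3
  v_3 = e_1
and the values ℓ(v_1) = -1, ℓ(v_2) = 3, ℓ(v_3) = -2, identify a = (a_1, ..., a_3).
a = (-2, -3, 2)

Write a = (a_1, ..., a_3) in the standard basis. For each basis vector v_i, ℓ(v_i) = <v_i, a> is a linear equation in the a_j's. Collect the n equations into a matrix system V a = ℓ, where row i of V is v_i (expressed in the standard basis). Since V is invertible (lower-triangular with 1s on the diagonal, up to permutation), solve by back-substitution:
  V =
[[-1, 1, 0],
 [1, -1, 1],
 [1, 0, 0]]
  V a = (-1, 3, -2)
Solving gives a = (-2, -3, 2).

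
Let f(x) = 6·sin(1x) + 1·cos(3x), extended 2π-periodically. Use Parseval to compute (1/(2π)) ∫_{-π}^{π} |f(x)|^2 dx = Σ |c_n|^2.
Σ |c_n|^2 = 37/2

Expand |f|^2 and use orthogonality of {sin(nx), cos(mx)} on [-π, π]:
  ∫_{-π}^{π} sin(nx)^2 dx = π, ∫ cos(mx)^2 dx = π, and cross terms integrate to 0.
So ∫_{-π}^{π} f(x)^2 dx = 6^2 · π + 1^2 · π = (36 + 1)π.
Divide by 2π: (36 + 1)/2 = 37/2.
By Parseval, this equals Σ |c_n|^2.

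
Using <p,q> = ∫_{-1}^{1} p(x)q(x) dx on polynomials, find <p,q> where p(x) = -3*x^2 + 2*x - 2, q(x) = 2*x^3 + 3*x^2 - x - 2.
<p,q> = 14/3

Expand the product: p(x)·q(x) = -6*x^5 - 5*x^4 + 5*x^3 - 2*x^2 - 2*x + 4.
∫_{-1}^{1} of each monomial x^k gives [2/(k+1) if k even, 0 if k odd]. Integrating term-by-term (or equivalently evaluating the antiderivative F(x) = -x^6 - x^5 + 5*x^4/4 - 2*x^3/3 - x^2 + 4*x at the endpoints):
  F(1) − F(−1) = 19/12 − (-37/12) = 14/3.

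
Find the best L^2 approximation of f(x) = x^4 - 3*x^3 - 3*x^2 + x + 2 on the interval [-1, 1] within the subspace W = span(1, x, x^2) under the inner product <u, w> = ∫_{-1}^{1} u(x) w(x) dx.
g(x) = -15*x^2/7 - 4*x/5 + 67/35

The best approximation g ∈ W is the orthogonal projection of f onto W. Writing g = a_0 + a_1 x + a_2 x^2, the coefficients solve the normal equations G · a = b where
  G_{ij} = <φ_i, φ_j> and b_i = <f, φ_i>, with φ_0 = 1, φ_1 = x, φ_2 = x^2.
G =
  [2, 0, 2/3]
  [0, 2/3, 0]
  [2/3, 0, 2/5],
b = (12/5, -8/15, 44/105).
Solving gives a_0 = 67/35, a_1 = -4/5, a_2 = -15/7, so
  g(x) = -15*x^2/7 - 4*x/5 + 67/35.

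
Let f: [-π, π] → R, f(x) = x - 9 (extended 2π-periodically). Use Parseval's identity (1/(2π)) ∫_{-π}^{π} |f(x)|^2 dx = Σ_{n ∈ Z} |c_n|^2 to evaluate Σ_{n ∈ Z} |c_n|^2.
Σ |c_n|^2 = π^2/3 + 81

Expand and integrate term by term over [-π, π]:
  ∫ (x)^2 dx = 1·(2π^3/3); ∫ 2·1·(-9)·x dx = 0 (odd integrand); ∫ (-9)^2 dx = 81·2π.
So (1/(2π)) ∫_{-π}^{π} (x - 9)^2 dx = 1π^2/3 + 81 = π^2/3 + 81.
Parseval ⇒ Σ |c_n|^2 = π^2/3 + 81.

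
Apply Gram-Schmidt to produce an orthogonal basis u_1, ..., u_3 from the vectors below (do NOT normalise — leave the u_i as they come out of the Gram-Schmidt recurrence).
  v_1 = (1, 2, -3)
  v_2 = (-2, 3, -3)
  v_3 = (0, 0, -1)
Orthogonal basis:
  u_1 = (1, 2, -3)
  u_2 = (-41/14, 8/7, -3/14)
  u_3 = (-21/139, -63/139, -49/139)

Apply the Gram-Schmidt recurrence
  u_1 = v_1
  u_i = v_i − Σ_{j<i} ((v_i · u_j) / (u_j · u_j)) · u_j.

Step by step this gives:
  u_1 = (1, 2, -3)
  u_2 = (-41/14, 8/7, -3/14)
  u_3 = (-21/139, -63/139, -49/139)

Orthogonality check:
  u_2 · u_1 = 0 (should be 0)
  u_3 · u_1 = 0 (should be 0)
  u_3 · u_2 = 0 (should be 0)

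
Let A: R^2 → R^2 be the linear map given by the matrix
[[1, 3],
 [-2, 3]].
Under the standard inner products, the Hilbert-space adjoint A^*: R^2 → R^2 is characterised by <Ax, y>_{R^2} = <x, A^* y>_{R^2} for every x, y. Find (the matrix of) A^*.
A^* = A^T =
[[1, -2],
 [3, 3]]

For real matrices with standard dot products, the defining identity <Ax, y> = <x, A^* y> gives (Ax)^T y = x^T (A^*) y, i.e. x^T A^T y = x^T (A^*) y. Since this holds for all x, y, we must have A^* = A^T. Therefore
A^* =
[[1, -2],
 [3, 3]].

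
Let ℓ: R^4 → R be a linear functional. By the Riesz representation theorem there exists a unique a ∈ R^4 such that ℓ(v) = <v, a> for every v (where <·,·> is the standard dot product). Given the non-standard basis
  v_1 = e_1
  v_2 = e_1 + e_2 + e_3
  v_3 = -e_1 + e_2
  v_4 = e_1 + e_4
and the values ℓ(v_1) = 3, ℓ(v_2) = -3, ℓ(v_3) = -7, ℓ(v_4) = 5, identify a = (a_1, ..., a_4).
a = (3, -4, -2, 2)

Write a = (a_1, ..., a_4) in the standard basis. For each basis vector v_i, ℓ(v_i) = <v_i, a> is a linear equation in the a_j's. Collect the n equations into a matrix system V a = ℓ, where row i of V is v_i (expressed in the standard basis). Since V is invertible (lower-triangular with 1s on the diagonal, up to permutation), solve by back-substitution:
  V =
[[1, 0, 0, 0],
 [1, 1, 1, 0],
 [-1, 1, 0, 0],
 [1, 0, 0, 1]]
  V a = (3, -3, -7, 5)
Solving gives a = (3, -4, -2, 2).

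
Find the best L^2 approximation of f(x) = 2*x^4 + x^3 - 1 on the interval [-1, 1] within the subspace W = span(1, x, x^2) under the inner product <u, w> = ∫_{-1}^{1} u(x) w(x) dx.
g(x) = 12*x^2/7 + 3*x/5 - 41/35

The best approximation g ∈ W is the orthogonal projection of f onto W. Writing g = a_0 + a_1 x + a_2 x^2, the coefficients solve the normal equations G · a = b where
  G_{ij} = <φ_i, φ_j> and b_i = <f, φ_i>, with φ_0 = 1, φ_1 = x, φ_2 = x^2.
G =
  [2, 0, 2/3]
  [0, 2/3, 0]
  [2/3, 0, 2/5],
b = (-6/5, 2/5, -2/21).
Solving gives a_0 = -41/35, a_1 = 3/5, a_2 = 12/7, so
  g(x) = 12*x^2/7 + 3*x/5 - 41/35.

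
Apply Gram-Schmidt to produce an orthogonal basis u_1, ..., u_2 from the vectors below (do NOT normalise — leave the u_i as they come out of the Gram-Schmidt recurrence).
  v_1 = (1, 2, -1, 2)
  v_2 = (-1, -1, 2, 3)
Orthogonal basis:
  u_1 = (1, 2, -1, 2)
  u_2 = (-11/10, -6/5, 21/10, 14/5)

Apply the Gram-Schmidt recurrence
  u_1 = v_1
  u_i = v_i − Σ_{j<i} ((v_i · u_j) / (u_j · u_j)) · u_j.

Step by step this gives:
  u_1 = (1, 2, -1, 2)
  u_2 = (-11/10, -6/5, 21/10, 14/5)

Orthogonality check:
  u_2 · u_1 = 0 (should be 0)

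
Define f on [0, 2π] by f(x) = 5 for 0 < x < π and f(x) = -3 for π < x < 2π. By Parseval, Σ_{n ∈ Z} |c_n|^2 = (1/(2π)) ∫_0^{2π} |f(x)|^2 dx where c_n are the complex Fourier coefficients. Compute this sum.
Σ |c_n|^2 = 17

Parseval equates the L^2 energy of f (normalised by 1/(2π)) with the ℓ^2 sum of its Fourier coefficients: (1/(2π)) ∫_0^{2π} |f|^2 = Σ |c_n|^2.
Compute the left side: (1/(2π)) [∫_0^π 5^2 dx + ∫_π^{2π} (-3)^2 dx] = (1/(2π)) · (25π + 9π) = (25 + 9)/2 = 17.
So Σ_{n ∈ Z} |c_n|^2 = 17.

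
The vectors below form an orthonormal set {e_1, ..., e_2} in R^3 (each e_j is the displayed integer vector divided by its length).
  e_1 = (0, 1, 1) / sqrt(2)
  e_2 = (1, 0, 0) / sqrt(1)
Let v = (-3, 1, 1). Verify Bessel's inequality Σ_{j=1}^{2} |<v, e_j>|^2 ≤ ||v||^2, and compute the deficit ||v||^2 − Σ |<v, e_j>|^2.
Σ |<v, e_j>|^2 = 11; ||v||^2 = 11; deficit = 0

Write each e_j = u_j / sqrt(<u_j, u_j>) where u_j is the displayed integer vector. Then <v, e_j> = <v, u_j> / sqrt(<u_j, u_j>), so |<v, e_j>|^2 = <v, u_j>^2 / <u_j, u_j>.
Coefficients: <v, e_1> = 2/sqrt(2), <v, e_2> = -3/sqrt(1).
Square and sum: Σ |<v, e_j>|^2 = 11.
Compute ||v||^2 = v·v = 11.
Deficit = 11 − 11 = 0 ≥ 0, confirming Bessel's inequality. (The deficit equals ||v − Σ <v,e_j> e_j||^2, the squared distance from v to span{e_j}.)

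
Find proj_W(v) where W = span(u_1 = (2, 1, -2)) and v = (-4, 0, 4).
proj_W(v) = (-32/9, -16/9, 32/9)

Set up U = [u_1 | ... | u_1] ∈ R^(3×1). The projector onto W = col(U) is P = U (U^T U)^(-1) U^T.
Compute U^T U =
  [9],
and U^T v = (-16).
Solve U^T U · c = U^T v for the coefficients: c = (-16/9). The projection is proj_W(v) = U c.
Check: (v - proj_W(v)) · u_1 = 0  (should be 0).
Result: proj_W(v) = (-32/9, -16/9, 32/9).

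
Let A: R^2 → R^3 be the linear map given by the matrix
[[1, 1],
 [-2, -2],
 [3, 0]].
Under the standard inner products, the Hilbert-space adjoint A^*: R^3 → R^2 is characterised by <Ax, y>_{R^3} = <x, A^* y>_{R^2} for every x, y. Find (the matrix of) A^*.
A^* = A^T =
[[1, -2, 3],
 [1, -2, 0]]

For real matrices with standard dot products, the defining identity <Ax, y> = <x, A^* y> gives (Ax)^T y = x^T (A^*) y, i.e. x^T A^T y = x^T (A^*) y. Since this holds for all x, y, we must have A^* = A^T. Therefore
A^* =
[[1, -2, 3],
 [1, -2, 0]].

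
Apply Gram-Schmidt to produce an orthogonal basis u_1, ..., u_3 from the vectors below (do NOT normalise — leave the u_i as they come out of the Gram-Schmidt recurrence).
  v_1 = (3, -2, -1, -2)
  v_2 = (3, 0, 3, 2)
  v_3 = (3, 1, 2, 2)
Orthogonal basis:
  u_1 = (3, -2, -1, -2)
  u_2 = (8/3, 2/9, 28/9, 20/9)
  u_3 = (51/98, 45/49, -9/14, 9/49)

Apply the Gram-Schmidt recurrence
  u_1 = v_1
  u_i = v_i − Σ_{j<i} ((v_i · u_j) / (u_j · u_j)) · u_j.

Step by step this gives:
  u_1 = (3, -2, -1, -2)
  u_2 = (8/3, 2/9, 28/9, 20/9)
  u_3 = (51/98, 45/49, -9/14, 9/49)

Orthogonality check:
  u_2 · u_1 = 0 (should be 0)
  u_3 · u_1 = 0 (should be 0)
  u_3 · u_2 = 0 (should be 0)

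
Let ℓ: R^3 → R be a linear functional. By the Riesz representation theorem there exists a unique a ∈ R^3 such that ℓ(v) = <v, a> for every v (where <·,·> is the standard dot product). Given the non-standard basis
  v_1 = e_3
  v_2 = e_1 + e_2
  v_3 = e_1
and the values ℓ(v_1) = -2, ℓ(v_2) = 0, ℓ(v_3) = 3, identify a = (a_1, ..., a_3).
a = (3, -3, -2)

Write a = (a_1, ..., a_3) in the standard basis. For each basis vector v_i, ℓ(v_i) = <v_i, a> is a linear equation in the a_j's. Collect the n equations into a matrix system V a = ℓ, where row i of V is v_i (expressed in the standard basis). Since V is invertible (lower-triangular with 1s on the diagonal, up to permutation), solve by back-substitution:
  V =
[[0, 0, 1],
 [1, 1, 0],
 [1, 0, 0]]
  V a = (-2, 0, 3)
Solving gives a = (3, -3, -2).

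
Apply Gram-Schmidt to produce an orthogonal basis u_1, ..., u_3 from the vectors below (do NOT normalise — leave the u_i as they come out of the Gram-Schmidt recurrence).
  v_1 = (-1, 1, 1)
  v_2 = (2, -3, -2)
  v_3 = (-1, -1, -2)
Orthogonal basis:
  u_1 = (-1, 1, 1)
  u_2 = (-1/3, -2/3, 1/3)
  u_3 = (-3/2, 0, -3/2)

Apply the Gram-Schmidt recurrence
  u_1 = v_1
  u_i = v_i − Σ_{j<i} ((v_i · u_j) / (u_j · u_j)) · u_j.

Step by step this gives:
  u_1 = (-1, 1, 1)
  u_2 = (-1/3, -2/3, 1/3)
  u_3 = (-3/2, 0, -3/2)

Orthogonality check:
  u_2 · u_1 = 0 (should be 0)
  u_3 · u_1 = 0 (should be 0)
  u_3 · u_2 = 0 (should be 0)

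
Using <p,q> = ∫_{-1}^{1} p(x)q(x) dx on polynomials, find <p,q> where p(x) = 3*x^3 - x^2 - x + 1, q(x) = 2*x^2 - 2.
<p,q> = -32/15

Expand the product: p(x)·q(x) = 6*x^5 - 2*x^4 - 8*x^3 + 4*x^2 + 2*x - 2.
∫_{-1}^{1} of each monomial x^k gives [2/(k+1) if k even, 0 if k odd]. Integrating term-by-term (or equivalently evaluating the antiderivative F(x) = x^6 - 2*x^5/5 - 2*x^4 + 4*x^3/3 + x^2 - 2*x at the endpoints):
  F(1) − F(−1) = -16/15 − (16/15) = -32/15.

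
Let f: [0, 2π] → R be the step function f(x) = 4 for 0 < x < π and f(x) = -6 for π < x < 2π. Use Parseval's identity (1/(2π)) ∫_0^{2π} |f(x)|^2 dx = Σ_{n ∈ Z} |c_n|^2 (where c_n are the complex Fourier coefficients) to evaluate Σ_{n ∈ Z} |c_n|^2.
Σ |c_n|^2 = 26

Parseval equates the L^2 energy of f (normalised by 1/(2π)) with the ℓ^2 sum of its Fourier coefficients: (1/(2π)) ∫_0^{2π} |f|^2 = Σ |c_n|^2.
Compute the left side: (1/(2π)) [∫_0^π 4^2 dx + ∫_π^{2π} (-6)^2 dx] = (1/(2π)) · (16π + 36π) = (16 + 36)/2 = 26.
So Σ_{n ∈ Z} |c_n|^2 = 26.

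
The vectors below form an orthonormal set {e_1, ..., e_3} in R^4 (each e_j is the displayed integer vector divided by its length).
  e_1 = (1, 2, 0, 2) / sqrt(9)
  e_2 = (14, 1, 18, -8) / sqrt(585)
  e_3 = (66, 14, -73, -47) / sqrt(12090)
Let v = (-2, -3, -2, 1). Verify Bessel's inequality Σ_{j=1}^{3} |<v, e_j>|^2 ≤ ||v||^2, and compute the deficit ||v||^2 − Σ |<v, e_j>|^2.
Σ |<v, e_j>|^2 = 873/62; ||v||^2 = 18; deficit = 243/62

Write each e_j = u_j / sqrt(<u_j, u_j>) where u_j is the displayed integer vector. Then <v, e_j> = <v, u_j> / sqrt(<u_j, u_j>), so |<v, e_j>|^2 = <v, u_j>^2 / <u_j, u_j>.
Coefficients: <v, e_1> = -6/sqrt(9), <v, e_2> = -75/sqrt(585), <v, e_3> = -75/sqrt(12090).
Square and sum: Σ |<v, e_j>|^2 = 873/62.
Compute ||v||^2 = v·v = 18.
Deficit = 18 − 873/62 = 243/62 ≥ 0, confirming Bessel's inequality. (The deficit equals ||v − Σ <v,e_j> e_j||^2, the squared distance from v to span{e_j}.)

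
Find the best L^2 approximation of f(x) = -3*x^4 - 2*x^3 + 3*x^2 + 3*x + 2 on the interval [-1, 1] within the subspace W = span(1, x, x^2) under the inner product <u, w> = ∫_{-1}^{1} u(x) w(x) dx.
g(x) = 3*x^2/7 + 9*x/5 + 79/35

The best approximation g ∈ W is the orthogonal projection of f onto W. Writing g = a_0 + a_1 x + a_2 x^2, the coefficients solve the normal equations G · a = b where
  G_{ij} = <φ_i, φ_j> and b_i = <f, φ_i>, with φ_0 = 1, φ_1 = x, φ_2 = x^2.
G =
  [2, 0, 2/3]
  [0, 2/3, 0]
  [2/3, 0, 2/5],
b = (24/5, 6/5, 176/105).
Solving gives a_0 = 79/35, a_1 = 9/5, a_2 = 3/7, so
  g(x) = 3*x^2/7 + 9*x/5 + 79/35.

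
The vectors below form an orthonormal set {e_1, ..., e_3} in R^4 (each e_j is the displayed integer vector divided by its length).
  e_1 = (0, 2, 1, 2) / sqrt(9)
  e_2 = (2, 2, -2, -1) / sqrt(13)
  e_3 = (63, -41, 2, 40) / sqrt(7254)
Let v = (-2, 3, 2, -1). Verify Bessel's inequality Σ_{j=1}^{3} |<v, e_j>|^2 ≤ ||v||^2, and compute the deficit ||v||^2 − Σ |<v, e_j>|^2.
Σ |<v, e_j>|^2 = 947/62; ||v||^2 = 18; deficit = 169/62

Write each e_j = u_j / sqrt(<u_j, u_j>) where u_j is the displayed integer vector. Then <v, e_j> = <v, u_j> / sqrt(<u_j, u_j>), so |<v, e_j>|^2 = <v, u_j>^2 / <u_j, u_j>.
Coefficients: <v, e_1> = 6/sqrt(9), <v, e_2> = -1/sqrt(13), <v, e_3> = -285/sqrt(7254).
Square and sum: Σ |<v, e_j>|^2 = 947/62.
Compute ||v||^2 = v·v = 18.
Deficit = 18 − 947/62 = 169/62 ≥ 0, confirming Bessel's inequality. (The deficit equals ||v − Σ <v,e_j> e_j||^2, the squared distance from v to span{e_j}.)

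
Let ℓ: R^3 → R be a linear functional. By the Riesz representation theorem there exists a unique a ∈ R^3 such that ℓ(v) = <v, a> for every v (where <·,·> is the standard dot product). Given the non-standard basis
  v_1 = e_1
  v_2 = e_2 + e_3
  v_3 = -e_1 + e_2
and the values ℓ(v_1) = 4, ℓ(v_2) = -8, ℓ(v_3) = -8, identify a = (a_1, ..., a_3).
a = (4, -4, -4)

Write a = (a_1, ..., a_3) in the standard basis. For each basis vector v_i, ℓ(v_i) = <v_i, a> is a linear equation in the a_j's. Collect the n equations into a matrix system V a = ℓ, where row i of V is v_i (expressed in the standard basis). Since V is invertible (lower-triangular with 1s on the diagonal, up to permutation), solve by back-substitution:
  V =
[[1, 0, 0],
 [0, 1, 1],
 [-1, 1, 0]]
  V a = (4, -8, -8)
Solving gives a = (4, -4, -4).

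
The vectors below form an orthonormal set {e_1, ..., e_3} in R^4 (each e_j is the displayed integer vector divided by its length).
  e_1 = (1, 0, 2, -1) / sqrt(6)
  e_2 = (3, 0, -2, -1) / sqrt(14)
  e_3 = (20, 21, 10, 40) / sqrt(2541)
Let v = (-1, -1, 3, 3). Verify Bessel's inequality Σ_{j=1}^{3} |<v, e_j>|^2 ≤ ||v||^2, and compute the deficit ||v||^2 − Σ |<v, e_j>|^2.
Σ |<v, e_j>|^2 = 1891/121; ||v||^2 = 20; deficit = 529/121

Write each e_j = u_j / sqrt(<u_j, u_j>) where u_j is the displayed integer vector. Then <v, e_j> = <v, u_j> / sqrt(<u_j, u_j>), so |<v, e_j>|^2 = <v, u_j>^2 / <u_j, u_j>.
Coefficients: <v, e_1> = 2/sqrt(6), <v, e_2> = -12/sqrt(14), <v, e_3> = 109/sqrt(2541).
Square and sum: Σ |<v, e_j>|^2 = 1891/121.
Compute ||v||^2 = v·v = 20.
Deficit = 20 − 1891/121 = 529/121 ≥ 0, confirming Bessel's inequality. (The deficit equals ||v − Σ <v,e_j> e_j||^2, the squared distance from v to span{e_j}.)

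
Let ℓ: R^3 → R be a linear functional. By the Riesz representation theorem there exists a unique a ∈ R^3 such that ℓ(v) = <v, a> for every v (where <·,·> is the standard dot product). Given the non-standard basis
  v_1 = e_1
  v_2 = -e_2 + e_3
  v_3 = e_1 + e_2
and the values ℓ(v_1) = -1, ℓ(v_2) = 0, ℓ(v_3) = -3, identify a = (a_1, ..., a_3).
a = (-1, -2, -2)

Write a = (a_1, ..., a_3) in the standard basis. For each basis vector v_i, ℓ(v_i) = <v_i, a> is a linear equation in the a_j's. Collect the n equations into a matrix system V a = ℓ, where row i of V is v_i (expressed in the standard basis). Since V is invertible (lower-triangular with 1s on the diagonal, up to permutation), solve by back-substitution:
  V =
[[1, 0, 0],
 [0, -1, 1],
 [1, 1, 0]]
  V a = (-1, 0, -3)
Solving gives a = (-1, -2, -2).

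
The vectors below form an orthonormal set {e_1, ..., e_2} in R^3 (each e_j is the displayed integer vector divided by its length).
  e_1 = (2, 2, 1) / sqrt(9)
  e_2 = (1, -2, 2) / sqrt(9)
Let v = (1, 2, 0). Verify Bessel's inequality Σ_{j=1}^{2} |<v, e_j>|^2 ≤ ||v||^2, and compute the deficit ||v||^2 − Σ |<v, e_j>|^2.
Σ |<v, e_j>|^2 = 5; ||v||^2 = 5; deficit = 0

Write each e_j = u_j / sqrt(<u_j, u_j>) where u_j is the displayed integer vector. Then <v, e_j> = <v, u_j> / sqrt(<u_j, u_j>), so |<v, e_j>|^2 = <v, u_j>^2 / <u_j, u_j>.
Coefficients: <v, e_1> = 6/sqrt(9), <v, e_2> = -3/sqrt(9).
Square and sum: Σ |<v, e_j>|^2 = 5.
Compute ||v||^2 = v·v = 5.
Deficit = 5 − 5 = 0 ≥ 0, confirming Bessel's inequality. (The deficit equals ||v − Σ <v,e_j> e_j||^2, the squared distance from v to span{e_j}.)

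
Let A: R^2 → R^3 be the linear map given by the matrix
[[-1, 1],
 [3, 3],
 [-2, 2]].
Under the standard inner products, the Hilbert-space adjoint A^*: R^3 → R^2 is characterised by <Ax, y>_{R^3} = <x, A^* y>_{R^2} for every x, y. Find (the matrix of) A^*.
A^* = A^T =
[[-1, 3, -2],
 [1, 3, 2]]

For real matrices with standard dot products, the defining identity <Ax, y> = <x, A^* y> gives (Ax)^T y = x^T (A^*) y, i.e. x^T A^T y = x^T (A^*) y. Since this holds for all x, y, we must have A^* = A^T. Therefore
A^* =
[[-1, 3, -2],
 [1, 3, 2]].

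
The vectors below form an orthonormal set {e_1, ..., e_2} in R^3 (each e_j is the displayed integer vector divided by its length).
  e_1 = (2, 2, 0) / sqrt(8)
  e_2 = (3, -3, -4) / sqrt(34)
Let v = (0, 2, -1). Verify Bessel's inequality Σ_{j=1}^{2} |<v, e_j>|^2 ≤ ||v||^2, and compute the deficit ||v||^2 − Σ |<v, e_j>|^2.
Σ |<v, e_j>|^2 = 36/17; ||v||^2 = 5; deficit = 49/17

Write each e_j = u_j / sqrt(<u_j, u_j>) where u_j is the displayed integer vector. Then <v, e_j> = <v, u_j> / sqrt(<u_j, u_j>), so |<v, e_j>|^2 = <v, u_j>^2 / <u_j, u_j>.
Coefficients: <v, e_1> = 4/sqrt(8), <v, e_2> = -2/sqrt(34).
Square and sum: Σ |<v, e_j>|^2 = 36/17.
Compute ||v||^2 = v·v = 5.
Deficit = 5 − 36/17 = 49/17 ≥ 0, confirming Bessel's inequality. (The deficit equals ||v − Σ <v,e_j> e_j||^2, the squared distance from v to span{e_j}.)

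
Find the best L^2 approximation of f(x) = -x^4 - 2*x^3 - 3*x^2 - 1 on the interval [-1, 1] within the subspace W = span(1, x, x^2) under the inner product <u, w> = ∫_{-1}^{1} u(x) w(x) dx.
g(x) = -27*x^2/7 - 6*x/5 - 32/35

The best approximation g ∈ W is the orthogonal projection of f onto W. Writing g = a_0 + a_1 x + a_2 x^2, the coefficients solve the normal equations G · a = b where
  G_{ij} = <φ_i, φ_j> and b_i = <f, φ_i>, with φ_0 = 1, φ_1 = x, φ_2 = x^2.
G =
  [2, 0, 2/3]
  [0, 2/3, 0]
  [2/3, 0, 2/5],
b = (-22/5, -4/5, -226/105).
Solving gives a_0 = -32/35, a_1 = -6/5, a_2 = -27/7, so
  g(x) = -27*x^2/7 - 6*x/5 - 32/35.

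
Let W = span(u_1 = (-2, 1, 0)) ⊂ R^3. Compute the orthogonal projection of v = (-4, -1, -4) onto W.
proj_W(v) = (-14/5, 7/5, 0)

Set up U = [u_1 | ... | u_1] ∈ R^(3×1). The projector onto W = col(U) is P = U (U^T U)^(-1) U^T.
Compute U^T U =
  [5],
and U^T v = (7).
Solve U^T U · c = U^T v for the coefficients: c = (7/5). The projection is proj_W(v) = U c.
Check: (v - proj_W(v)) · u_1 = 0  (should be 0).
Result: proj_W(v) = (-14/5, 7/5, 0).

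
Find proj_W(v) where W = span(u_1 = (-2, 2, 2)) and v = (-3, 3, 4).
proj_W(v) = (-10/3, 10/3, 10/3)

Set up U = [u_1 | ... | u_1] ∈ R^(3×1). The projector onto W = col(U) is P = U (U^T U)^(-1) U^T.
Compute U^T U =
  [12],
and U^T v = (20).
Solve U^T U · c = U^T v for the coefficients: c = (5/3). The projection is proj_W(v) = U c.
Check: (v - proj_W(v)) · u_1 = 0  (should be 0).
Result: proj_W(v) = (-10/3, 10/3, 10/3).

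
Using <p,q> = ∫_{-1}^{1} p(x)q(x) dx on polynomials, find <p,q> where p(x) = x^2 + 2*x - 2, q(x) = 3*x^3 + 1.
<p,q> = -14/15

Expand the product: p(x)·q(x) = 3*x^5 + 6*x^4 - 6*x^3 + x^2 + 2*x - 2.
∫_{-1}^{1} of each monomial x^k gives [2/(k+1) if k even, 0 if k odd]. Integrating term-by-term (or equivalently evaluating the antiderivative F(x) = x^6/2 + 6*x^5/5 - 3*x^4/2 + x^3/3 + x^2 - 2*x at the endpoints):
  F(1) − F(−1) = -7/15 − (7/15) = -14/15.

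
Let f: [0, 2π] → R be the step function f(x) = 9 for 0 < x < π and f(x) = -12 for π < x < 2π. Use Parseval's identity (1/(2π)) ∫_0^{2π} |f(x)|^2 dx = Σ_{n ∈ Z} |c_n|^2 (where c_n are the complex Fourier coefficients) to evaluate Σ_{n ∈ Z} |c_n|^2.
Σ |c_n|^2 = 225/2

Parseval equates the L^2 energy of f (normalised by 1/(2π)) with the ℓ^2 sum of its Fourier coefficients: (1/(2π)) ∫_0^{2π} |f|^2 = Σ |c_n|^2.
Compute the left side: (1/(2π)) [∫_0^π 9^2 dx + ∫_π^{2π} (-12)^2 dx] = (1/(2π)) · (81π + 144π) = (81 + 144)/2 = 225/2.
So Σ_{n ∈ Z} |c_n|^2 = 225/2.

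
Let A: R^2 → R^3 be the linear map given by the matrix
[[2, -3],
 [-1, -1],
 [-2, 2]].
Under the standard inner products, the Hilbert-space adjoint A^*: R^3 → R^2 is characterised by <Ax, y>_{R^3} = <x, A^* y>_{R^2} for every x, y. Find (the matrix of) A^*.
A^* = A^T =
[[2, -1, -2],
 [-3, -1, 2]]

For real matrices with standard dot products, the defining identity <Ax, y> = <x, A^* y> gives (Ax)^T y = x^T (A^*) y, i.e. x^T A^T y = x^T (A^*) y. Since this holds for all x, y, we must have A^* = A^T. Therefore
A^* =
[[2, -1, -2],
 [-3, -1, 2]].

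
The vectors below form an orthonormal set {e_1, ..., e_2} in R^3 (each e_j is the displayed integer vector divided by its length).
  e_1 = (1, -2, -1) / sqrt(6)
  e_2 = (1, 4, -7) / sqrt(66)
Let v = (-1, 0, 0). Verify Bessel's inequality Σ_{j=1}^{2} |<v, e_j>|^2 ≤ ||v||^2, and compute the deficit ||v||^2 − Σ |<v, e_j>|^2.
Σ |<v, e_j>|^2 = 2/11; ||v||^2 = 1; deficit = 9/11

Write each e_j = u_j / sqrt(<u_j, u_j>) where u_j is the displayed integer vector. Then <v, e_j> = <v, u_j> / sqrt(<u_j, u_j>), so |<v, e_j>|^2 = <v, u_j>^2 / <u_j, u_j>.
Coefficients: <v, e_1> = -1/sqrt(6), <v, e_2> = -1/sqrt(66).
Square and sum: Σ |<v, e_j>|^2 = 2/11.
Compute ||v||^2 = v·v = 1.
Deficit = 1 − 2/11 = 9/11 ≥ 0, confirming Bessel's inequality. (The deficit equals ||v − Σ <v,e_j> e_j||^2, the squared distance from v to span{e_j}.)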